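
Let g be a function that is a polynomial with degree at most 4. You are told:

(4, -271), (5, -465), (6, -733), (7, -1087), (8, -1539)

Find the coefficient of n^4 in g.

Write g(n) = an^4 + bn³ + cn² + dn + e; the 5 given values yield a linear system in the 5 coefficients.
Solving, the leading coefficient vanishes, and g(n) = -2n³ - 7n² - 9n + 5.
The coefficient of n^4 is 0.

0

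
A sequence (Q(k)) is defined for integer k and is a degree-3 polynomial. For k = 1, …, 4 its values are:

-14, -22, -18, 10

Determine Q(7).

358

Write Q(k) = ak³ + bk² + ck + d; the 4 given values yield a linear system in the 4 coefficients.
Solving, Q(k) = 2k³ - 6k² - 4k - 6.
Then Q(7) = 358.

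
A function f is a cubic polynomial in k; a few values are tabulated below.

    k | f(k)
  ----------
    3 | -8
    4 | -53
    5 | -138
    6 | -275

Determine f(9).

Write f(k) = ak³ + bk² + ck + d; the 4 given values yield a linear system in the 4 coefficients.
Solving, f(k) = -2k³ + 4k² + k + 7.
Then f(9) = -1118.

-1118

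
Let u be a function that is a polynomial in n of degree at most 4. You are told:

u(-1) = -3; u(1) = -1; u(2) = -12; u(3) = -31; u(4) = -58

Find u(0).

Write u(n) = an^4 + bn³ + cn² + dn + e; the 5 given values yield a linear system in the 5 coefficients.
Solving, the top 2 coefficients vanish, and u(n) = -4n² + n + 2.
Then u(0) = 2.

2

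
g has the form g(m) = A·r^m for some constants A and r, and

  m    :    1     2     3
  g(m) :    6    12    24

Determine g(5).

96

Consecutive ratio: 12/6 = 2, and 24/12 = 2, so r = 2.
Then A·2^1 = 6 gives A = 3, and g(m) = 3·2^m.
g(5) = 3·2^5 = 96.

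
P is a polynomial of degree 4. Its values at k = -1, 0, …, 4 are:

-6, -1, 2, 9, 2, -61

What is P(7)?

First differences: 5, 3, 7, -7, -63. Second differences: -2, 4, -14, -56. Third differences: 6, -18, -42. Fourth differences: -24, -24.
Level-4 differences are constant, so P has degree 4.
Fitting a degree-4 polynomial gives P(k) = -k^4 + 3k³ + k - 1.
Then P(7) = -1366.

-1366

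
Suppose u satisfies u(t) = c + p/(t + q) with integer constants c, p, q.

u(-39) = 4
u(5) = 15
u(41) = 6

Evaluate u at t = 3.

25

(u(t) − c)(t + q) = p for each data point; the three points give a linear system in c and q, then p follows.
Solving: c = 5, q = -1, p = 40, so u(t) = 5 + 40/(t − 1).
Then u(3) = 5 + 40/2 = 25.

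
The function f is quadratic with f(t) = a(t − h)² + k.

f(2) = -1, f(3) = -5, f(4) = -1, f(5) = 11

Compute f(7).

First differences -4, 4, 12; second difference 8 = 2a, so a = 4.
Expanding, the t-coefficient is −2ah = -8h; matching it to the data gives h = 3, and then k = -5.
So f(t) = 4(t − 3)² − 5.
f(7) = 4·4² − 5 = 59.

59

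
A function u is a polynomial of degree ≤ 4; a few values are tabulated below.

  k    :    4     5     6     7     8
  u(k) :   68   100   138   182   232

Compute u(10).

350

First differences: 32, 38, 44, 50. Second differences: 6, 6, 6.
Level-2 differences are constant, so u has degree 2.
Fitting a degree-2 polynomial gives u(k) = 3k² + 5k.
Then u(10) = 350.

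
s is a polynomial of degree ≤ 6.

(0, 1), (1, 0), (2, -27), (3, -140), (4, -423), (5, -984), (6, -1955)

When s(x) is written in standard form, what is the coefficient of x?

-2

First differences: -1, -27, -113, -283, -561, -971. Second differences: -26, -86, -170, -278, -410. Third differences: -60, -84, -108, -132. Fourth differences: -24, -24, -24.
Level-4 differences are constant, so s has degree 4.
Fitting a degree-4 polynomial gives s(x) = -x^4 - 4x³ + 6x² - 2x + 1.
The coefficient of x is -2.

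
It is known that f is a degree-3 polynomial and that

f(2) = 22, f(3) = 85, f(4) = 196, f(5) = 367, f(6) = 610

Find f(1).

First differences: 63, 111, 171, 243. Second differences: 48, 60, 72. Third differences: 12, 12.
Level-3 differences are constant, so f has degree 3.
Fitting a degree-3 polynomial gives f(t) = 2t³ + 6t² - 5t - 8.
Then f(1) = -5.

-5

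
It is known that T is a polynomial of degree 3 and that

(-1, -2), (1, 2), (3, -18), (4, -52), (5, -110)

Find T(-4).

52

Write T(k) = ak³ + bk² + ck + d; the 5 given values yield a linear system in the 4 coefficients.
Solving, T(k) = -k³ + 3k.
Then T(-4) = 52.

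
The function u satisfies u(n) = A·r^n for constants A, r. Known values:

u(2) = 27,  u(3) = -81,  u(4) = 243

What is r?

-3

Consecutive ratio: -81/27 = -3, and 243/(-81) = -3, so r = -3.
Then A·(-3)^2 = 27 gives A = 3, and u(n) = 3·(-3)^n.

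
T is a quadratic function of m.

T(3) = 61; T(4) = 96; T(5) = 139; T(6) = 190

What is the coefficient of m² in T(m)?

4

Write T(m) = am² + bm + c; the 4 given values yield a linear system in the 3 coefficients.
Solving, T(m) = 4m² + 7m + 4.
The coefficient of m² is 4.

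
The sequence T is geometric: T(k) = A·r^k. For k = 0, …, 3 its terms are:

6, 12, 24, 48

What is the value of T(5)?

192

Consecutive ratio: 12/6 = 2, and 24/12 = 2, so r = 2.
Then A·2^0 = 6 gives A = 6, and T(k) = 6·2^k.
T(5) = 6·2^5 = 192.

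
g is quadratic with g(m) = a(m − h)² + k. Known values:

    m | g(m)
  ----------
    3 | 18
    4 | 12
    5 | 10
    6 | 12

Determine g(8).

28

First differences -6, -2, 2; second difference 4 = 2a, so a = 2.
Expanding, the m-coefficient is −2ah = -4h; matching it to the data gives h = 5, and then k = 10.
So g(m) = 2(m − 5)² + 10.
g(8) = 2·3² + 10 = 28.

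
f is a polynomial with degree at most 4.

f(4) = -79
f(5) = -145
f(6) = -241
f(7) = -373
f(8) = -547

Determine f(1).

-1

First differences: -66, -96, -132, -174. Second differences: -30, -36, -42. Third differences: -6, -6.
Level-3 differences are constant, so f has degree 3.
Fitting a degree-3 polynomial gives f(t) = -t³ - 5t + 5.
Then f(1) = -1.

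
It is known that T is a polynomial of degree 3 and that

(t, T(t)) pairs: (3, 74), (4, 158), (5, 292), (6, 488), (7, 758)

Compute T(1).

8

First differences: 84, 134, 196, 270. Second differences: 50, 62, 74. Third differences: 12, 12.
Level-3 differences are constant, so T has degree 3.
Fitting a degree-3 polynomial gives T(t) = 2t³ + t² + 3t + 2.
Then T(1) = 8.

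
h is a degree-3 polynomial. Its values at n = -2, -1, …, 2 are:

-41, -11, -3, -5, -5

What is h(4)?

49

Write h(n) = an³ + bn² + cn + d; the 5 given values yield a linear system in the 4 coefficients.
Solving, h(n) = 2n³ - 5n² + n - 3.
Then h(4) = 49.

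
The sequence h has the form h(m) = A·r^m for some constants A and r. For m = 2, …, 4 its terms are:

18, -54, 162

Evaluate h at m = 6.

1458

Consecutive ratio: -54/18 = -3, and 162/(-54) = -3, so r = -3.
Then A·(-3)^2 = 18 gives A = 2, and h(m) = 2·(-3)^m.
h(6) = 2·(-3)^6 = 1458.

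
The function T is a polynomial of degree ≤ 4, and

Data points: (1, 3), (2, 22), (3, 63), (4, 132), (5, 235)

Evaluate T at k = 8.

808

First differences: 19, 41, 69, 103. Second differences: 22, 28, 34. Third differences: 6, 6.
Level-3 differences are constant, so T has degree 3.
Fitting a degree-3 polynomial gives T(k) = k³ + 5k² - 3k.
Then T(8) = 808.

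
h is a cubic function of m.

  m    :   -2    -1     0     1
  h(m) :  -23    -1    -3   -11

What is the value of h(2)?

Write h(m) = am³ + bm² + cm + d; the 4 given values yield a linear system in the 4 coefficients.
Solving, h(m) = 3m³ - 3m² - 8m - 3.
Then h(2) = -7.

-7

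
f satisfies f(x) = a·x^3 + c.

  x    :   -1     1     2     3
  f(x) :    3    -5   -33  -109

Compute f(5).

From f(-1) = 3 and f(1) = -5: -1a + c = 3 and 1a + c = -5.
Subtracting: 2a = -8, so a = -4; then c = 3 − (-4)·(-1) = -1.
So f(x) = -4x³ − 1, and f(5) = -501.

-501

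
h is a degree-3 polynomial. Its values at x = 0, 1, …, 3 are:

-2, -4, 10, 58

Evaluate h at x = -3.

Write h(x) = ax³ + bx² + cx + d; the 4 given values yield a linear system in the 4 coefficients.
Solving, h(x) = 3x³ - x² - 4x - 2.
Then h(-3) = -80.

-80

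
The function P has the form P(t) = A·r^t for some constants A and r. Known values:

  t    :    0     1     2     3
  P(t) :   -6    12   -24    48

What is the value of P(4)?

-96

Consecutive ratio: 12/(-6) = -2, and -24/12 = -2, so r = -2.
Then A·(-2)^0 = -6 gives A = -6, and P(t) = -6·(-2)^t.
P(4) = -6·(-2)^4 = -96.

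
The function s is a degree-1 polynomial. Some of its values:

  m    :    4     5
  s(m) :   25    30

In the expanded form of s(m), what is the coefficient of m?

Write s(m) = am + b; the 2 given values yield a linear system in the 2 coefficients.
Solving, s(m) = 5m + 5.
The coefficient of m is 5.

5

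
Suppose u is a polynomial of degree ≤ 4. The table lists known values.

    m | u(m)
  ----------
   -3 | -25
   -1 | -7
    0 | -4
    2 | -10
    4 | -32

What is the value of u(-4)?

-40

Write u(m) = am^4 + bm³ + cm² + dm + e; the 5 given values yield a linear system in the 5 coefficients.
Solving, the top 2 coefficients vanish, and u(m) = -2m² + m - 4.
Then u(-4) = -40.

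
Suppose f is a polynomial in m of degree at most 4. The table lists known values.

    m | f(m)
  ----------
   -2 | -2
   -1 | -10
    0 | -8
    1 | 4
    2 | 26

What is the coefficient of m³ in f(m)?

0

First differences: -8, 2, 12, 22. Second differences: 10, 10, 10.
Level-2 differences are constant, so f has degree 2.
Fitting a degree-2 polynomial gives f(m) = 5m² + 7m - 8.
The coefficient of m³ is 0.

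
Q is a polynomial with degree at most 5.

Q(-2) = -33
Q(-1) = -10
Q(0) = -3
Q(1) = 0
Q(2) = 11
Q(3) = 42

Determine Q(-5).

-318

Write Q(k) = ak^5 + bk^4 + ck³ + dk² + ek + p; the 6 given values yield a linear system in the 6 coefficients.
Solving, the top 2 coefficients vanish, and Q(k) = 2k³ - 2k² + 3k - 3.
Then Q(-5) = -318.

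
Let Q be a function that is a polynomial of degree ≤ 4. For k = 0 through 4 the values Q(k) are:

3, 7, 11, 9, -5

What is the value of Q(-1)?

First differences: 4, 4, -2, -14. Second differences: 0, -6, -12. Third differences: -6, -6.
Level-3 differences are constant, so Q has degree 3.
Fitting a degree-3 polynomial gives Q(k) = -k³ + 3k² + 2k + 3.
Then Q(-1) = 5.

5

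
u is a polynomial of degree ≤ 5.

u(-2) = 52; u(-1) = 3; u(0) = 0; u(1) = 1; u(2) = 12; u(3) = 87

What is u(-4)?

Write u(x) = ax^5 + bx^4 + cx³ + dx² + ex + p; the 6 given values yield a linear system in the 6 coefficients.
Solving, the leading coefficient vanishes, and u(x) = 2x^4 - 3x³ + 2x.
Then u(-4) = 696.

696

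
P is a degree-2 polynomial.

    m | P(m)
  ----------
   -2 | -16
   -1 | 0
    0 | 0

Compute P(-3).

Write P(m) = am² + bm + c; the 3 given values yield a linear system in the 3 coefficients.
Solving, P(m) = -8m² - 8m.
Then P(-3) = -48.

-48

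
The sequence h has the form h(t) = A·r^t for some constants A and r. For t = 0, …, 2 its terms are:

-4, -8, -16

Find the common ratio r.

Consecutive ratio: -8/(-4) = 2, and -16/(-8) = 2, so r = 2.
Then A·2^0 = -4 gives A = -4, and h(t) = -4·2^t.

2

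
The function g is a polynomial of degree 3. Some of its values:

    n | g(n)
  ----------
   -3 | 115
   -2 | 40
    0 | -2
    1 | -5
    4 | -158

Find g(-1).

Write g(n) = an³ + bn² + cn + d; the 5 given values yield a linear system in the 4 coefficients.
Solving, g(n) = -3n³ + 3n² - 3n - 2.
Then g(-1) = 7.

7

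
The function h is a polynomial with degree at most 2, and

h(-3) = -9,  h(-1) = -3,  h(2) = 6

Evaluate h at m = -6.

Write h(m) = am² + bm + c; the 3 given values yield a linear system in the 3 coefficients.
Solving, the leading coefficient vanishes, and h(m) = 3m.
Then h(-6) = -18.

-18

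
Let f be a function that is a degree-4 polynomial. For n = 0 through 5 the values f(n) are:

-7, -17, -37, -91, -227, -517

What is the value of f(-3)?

-157

Write f(n) = an^4 + bn³ + cn² + dn + e; the 6 given values yield a linear system in the 5 coefficients.
Solving, f(n) = -n^4 + 2n³ - 4n² - 7n - 7.
Then f(-3) = -157.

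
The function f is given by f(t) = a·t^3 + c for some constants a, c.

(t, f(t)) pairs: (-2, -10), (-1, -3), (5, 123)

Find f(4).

From f(-2) = -10 and f(-1) = -3: -8a + c = -10 and -1a + c = -3.
Subtracting: 7a = 7, so a = 1; then c = -10 − 1·(-8) = -2.
So f(t) = 1t³ − 2, and f(4) = 62.

62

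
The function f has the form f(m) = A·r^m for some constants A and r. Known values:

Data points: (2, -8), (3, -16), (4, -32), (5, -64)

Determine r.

Consecutive ratio: -16/(-8) = 2, and -32/(-16) = 2, so r = 2.
Then A·2^2 = -8 gives A = -2, and f(m) = -2·2^m.

2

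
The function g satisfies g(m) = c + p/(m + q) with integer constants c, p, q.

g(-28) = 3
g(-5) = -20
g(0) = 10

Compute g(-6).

-8

(g(m) − c)(m + q) = p for each data point; the three points give a linear system in c and q, then p follows.
Solving: c = 4, q = 4, p = 24, so g(m) = 4 + 24/(m + 4).
Then g(-6) = 4 + 24/(-2) = -8.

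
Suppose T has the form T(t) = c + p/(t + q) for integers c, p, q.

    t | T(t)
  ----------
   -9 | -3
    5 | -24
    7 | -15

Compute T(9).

(T(t) − c)(t + q) = p for each data point; the three points give a linear system in c and q, then p follows.
Solving: c = -6, q = -3, p = -36, so T(t) = -6 − 36/(t − 3).
Then T(9) = -6 − 36/6 = -12.

-12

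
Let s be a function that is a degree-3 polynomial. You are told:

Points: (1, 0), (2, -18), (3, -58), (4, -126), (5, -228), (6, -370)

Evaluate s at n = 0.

2

Write s(n) = an³ + bn² + cn + d; the 6 given values yield a linear system in the 4 coefficients.
Solving, s(n) = -n³ - 5n² + 4n + 2.
Then s(0) = 2.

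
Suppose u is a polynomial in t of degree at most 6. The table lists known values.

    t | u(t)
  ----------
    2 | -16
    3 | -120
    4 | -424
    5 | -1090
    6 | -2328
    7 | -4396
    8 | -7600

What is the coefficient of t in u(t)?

First differences: -104, -304, -666, -1238, -2068, -3204. Second differences: -200, -362, -572, -830, -1136. Third differences: -162, -210, -258, -306. Fourth differences: -48, -48, -48.
Level-4 differences are constant, so u has degree 4.
Fitting a degree-4 polynomial gives u(t) = -2t^4 + t³ + t² + 2t.
The coefficient of t is 2.

2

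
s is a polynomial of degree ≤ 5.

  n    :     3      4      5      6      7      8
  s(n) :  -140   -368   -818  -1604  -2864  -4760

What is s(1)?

First differences: -228, -450, -786, -1260, -1896. Second differences: -222, -336, -474, -636. Third differences: -114, -138, -162. Fourth differences: -24, -24.
Level-4 differences are constant, so s has degree 4.
Fitting a degree-4 polynomial gives s(n) = -n^4 - n³ - 2n² - 2n - 8.
Then s(1) = -14.

-14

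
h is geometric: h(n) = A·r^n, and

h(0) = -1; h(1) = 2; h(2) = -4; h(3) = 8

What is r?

-2

Consecutive ratio: 2/(-1) = -2, and -4/2 = -2, so r = -2.
Then A·(-2)^0 = -1 gives A = -1, and h(n) = -1·(-2)^n.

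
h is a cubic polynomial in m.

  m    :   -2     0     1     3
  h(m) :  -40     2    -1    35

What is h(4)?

110

Write h(m) = am³ + bm² + cm + d; the 4 given values yield a linear system in the 4 coefficients.
Solving, h(m) = 3m³ - 5m² - m + 2.
Then h(4) = 110.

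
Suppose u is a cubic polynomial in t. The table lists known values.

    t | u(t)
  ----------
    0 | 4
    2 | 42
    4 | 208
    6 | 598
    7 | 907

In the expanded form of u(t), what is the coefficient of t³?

2

Write u(t) = at³ + bt² + ct + d; the 5 given values yield a linear system in the 4 coefficients.
Solving, u(t) = 2t³ + 4t² + 3t + 4.
The coefficient of t³ is 2.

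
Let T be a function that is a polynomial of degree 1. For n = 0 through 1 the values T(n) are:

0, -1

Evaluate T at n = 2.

-2

Write T(n) = an + b; the 2 given values yield a linear system in the 2 coefficients.
Solving, T(n) = -n.
Then T(2) = -2.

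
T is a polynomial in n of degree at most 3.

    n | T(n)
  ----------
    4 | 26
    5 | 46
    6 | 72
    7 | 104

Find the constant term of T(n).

First differences: 20, 26, 32. Second differences: 6, 6.
Level-2 differences are constant, so T has degree 2.
Fitting a degree-2 polynomial gives T(n) = 3n² - 7n + 6.
The constant term is T(0) = 6.

6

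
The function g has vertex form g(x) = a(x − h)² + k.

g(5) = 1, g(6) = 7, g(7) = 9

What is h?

First differences 6, 2; second difference -4 = 2a, so a = -2.
Expanding, the x-coefficient is −2ah = 4h; matching it to the data gives h = 7, and then k = 9.
So g(x) = -2(x − 7)² + 9.
Hence h = 7.

7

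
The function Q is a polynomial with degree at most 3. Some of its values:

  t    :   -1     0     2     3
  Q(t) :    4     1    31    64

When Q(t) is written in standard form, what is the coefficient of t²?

6

Write Q(t) = at³ + bt² + ct + d; the 4 given values yield a linear system in the 4 coefficients.
Solving, the leading coefficient vanishes, and Q(t) = 6t² + 3t + 1.
The coefficient of t² is 6.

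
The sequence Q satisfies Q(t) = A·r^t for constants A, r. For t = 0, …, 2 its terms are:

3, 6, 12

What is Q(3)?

Consecutive ratio: 6/3 = 2, and 12/6 = 2, so r = 2.
Then A·2^0 = 3 gives A = 3, and Q(t) = 3·2^t.
Q(3) = 3·2^3 = 24.

24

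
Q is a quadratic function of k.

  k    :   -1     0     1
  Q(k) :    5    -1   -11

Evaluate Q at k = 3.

-43

Write Q(k) = ak² + bk + c; the 3 given values yield a linear system in the 3 coefficients.
Solving, Q(k) = -2k² - 8k - 1.
Then Q(3) = -43.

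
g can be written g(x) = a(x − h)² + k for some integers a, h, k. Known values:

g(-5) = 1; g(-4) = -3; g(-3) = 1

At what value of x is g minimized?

First differences -4, 4; second difference 8 = 2a, so a = 4.
Expanding, the x-coefficient is −2ah = -8h; matching it to the data gives h = -4, and then k = -3.
So g(x) = 4(x + 4)² − 3.
Hence h = -4.

-4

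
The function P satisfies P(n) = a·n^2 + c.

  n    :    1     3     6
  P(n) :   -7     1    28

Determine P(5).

From P(1) = -7 and P(3) = 1: 1a + c = -7 and 9a + c = 1.
Subtracting: 8a = 8, so a = 1; then c = -7 − 1·1 = -8.
So P(n) = 1n² − 8, and P(5) = 17.

17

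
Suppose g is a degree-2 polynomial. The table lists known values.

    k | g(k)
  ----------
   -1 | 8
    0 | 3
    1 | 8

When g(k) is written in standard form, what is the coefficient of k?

Write g(k) = ak² + bk + c; the 3 given values yield a linear system in the 3 coefficients.
Solving, g(k) = 5k² + 3.
The coefficient of k is 0.

0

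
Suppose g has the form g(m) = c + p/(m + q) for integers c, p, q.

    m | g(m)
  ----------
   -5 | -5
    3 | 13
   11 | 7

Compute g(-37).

(g(m) − c)(m + q) = p for each data point; the three points give a linear system in c and q, then p follows.
Solving: c = 4, q = 1, p = 36, so g(m) = 4 + 36/(m + 1).
Then g(-37) = 4 + 36/(-36) = 3.

3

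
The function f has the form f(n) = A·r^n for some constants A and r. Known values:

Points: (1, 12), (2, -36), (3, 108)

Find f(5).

972

Consecutive ratio: -36/12 = -3, and 108/(-36) = -3, so r = -3.
Then A·(-3)^1 = 12 gives A = -4, and f(n) = -4·(-3)^n.
f(5) = -4·(-3)^5 = 972.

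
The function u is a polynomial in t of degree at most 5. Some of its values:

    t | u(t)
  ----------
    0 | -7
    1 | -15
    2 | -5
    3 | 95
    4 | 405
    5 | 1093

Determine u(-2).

15

First differences: -8, 10, 100, 310, 688. Second differences: 18, 90, 210, 378. Third differences: 72, 120, 168. Fourth differences: 48, 48.
Level-4 differences are constant, so u has degree 4.
Fitting a degree-4 polynomial gives u(t) = 2t^4 - 5t² - 5t - 7.
Then u(-2) = 15.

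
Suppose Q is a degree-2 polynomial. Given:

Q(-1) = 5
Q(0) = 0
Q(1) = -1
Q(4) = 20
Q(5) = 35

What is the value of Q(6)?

54

Write Q(m) = am² + bm + c; the 5 given values yield a linear system in the 3 coefficients.
Solving, Q(m) = 2m² - 3m.
Then Q(6) = 54.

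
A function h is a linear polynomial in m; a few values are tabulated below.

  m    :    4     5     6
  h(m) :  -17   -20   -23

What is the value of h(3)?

-14

First differences: -3, -3.
Level-1 differences are constant, so h has degree 1.
Fitting a degree-1 polynomial gives h(m) = -3m - 5.
Then h(3) = -14.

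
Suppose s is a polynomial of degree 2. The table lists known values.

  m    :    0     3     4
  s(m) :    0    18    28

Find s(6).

54

Write s(m) = am² + bm + c; the 3 given values yield a linear system in the 3 coefficients.
Solving, s(m) = m² + 3m.
Then s(6) = 54.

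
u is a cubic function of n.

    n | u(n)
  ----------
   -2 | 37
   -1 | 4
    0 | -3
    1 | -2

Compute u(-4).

Write u(n) = an³ + bn² + cn + d; the 4 given values yield a linear system in the 4 coefficients.
Solving, u(n) = -3n³ + 4n² - 3.
Then u(-4) = 253.

253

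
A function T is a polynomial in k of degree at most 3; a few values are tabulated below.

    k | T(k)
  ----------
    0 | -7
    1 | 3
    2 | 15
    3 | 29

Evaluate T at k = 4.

45

First differences: 10, 12, 14. Second differences: 2, 2.
Level-2 differences are constant, so T has degree 2.
Extending the table by one column gives the next first difference 16, so T(4) = 29 + 16 = 45.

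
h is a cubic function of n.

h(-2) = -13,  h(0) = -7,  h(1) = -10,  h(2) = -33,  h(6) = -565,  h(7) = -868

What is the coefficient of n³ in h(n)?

-2

Write h(n) = an³ + bn² + cn + d; the 6 given values yield a linear system in the 4 coefficients.
Solving, h(n) = -2n³ - 4n² + 3n - 7.
The coefficient of n³ is -2.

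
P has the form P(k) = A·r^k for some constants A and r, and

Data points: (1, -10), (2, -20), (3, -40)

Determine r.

2

Consecutive ratio: -20/(-10) = 2, and -40/(-20) = 2, so r = 2.
Then A·2^1 = -10 gives A = -5, and P(k) = -5·2^k.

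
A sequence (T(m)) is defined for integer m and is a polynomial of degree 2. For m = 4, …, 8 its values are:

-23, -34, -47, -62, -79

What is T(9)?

First differences: -11, -13, -15, -17. Second differences: -2, -2, -2.
Level-2 differences are constant, so T has degree 2.
Fitting a degree-2 polynomial gives T(m) = -m² - 2m + 1.
Then T(9) = -98.

-98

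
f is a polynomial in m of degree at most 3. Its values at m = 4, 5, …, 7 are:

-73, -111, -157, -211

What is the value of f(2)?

-21

First differences: -38, -46, -54. Second differences: -8, -8.
Level-2 differences are constant, so f has degree 2.
Fitting a degree-2 polynomial gives f(m) = -4m² - 2m - 1.
Then f(2) = -21.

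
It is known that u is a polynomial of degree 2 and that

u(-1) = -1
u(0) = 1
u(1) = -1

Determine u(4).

Write u(t) = at² + bt + c; the 3 given values yield a linear system in the 3 coefficients.
Solving, u(t) = -2t² + 1.
Then u(4) = -31.

-31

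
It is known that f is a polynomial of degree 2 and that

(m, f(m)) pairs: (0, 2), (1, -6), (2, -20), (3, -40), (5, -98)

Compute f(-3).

Write f(m) = am² + bm + c; the 5 given values yield a linear system in the 3 coefficients.
Solving, f(m) = -3m² - 5m + 2.
Then f(-3) = -10.

-10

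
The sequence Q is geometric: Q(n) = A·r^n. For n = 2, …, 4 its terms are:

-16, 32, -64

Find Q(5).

Consecutive ratio: 32/(-16) = -2, and -64/32 = -2, so r = -2.
Then A·(-2)^2 = -16 gives A = -4, and Q(n) = -4·(-2)^n.
Q(5) = -4·(-2)^5 = 128.

128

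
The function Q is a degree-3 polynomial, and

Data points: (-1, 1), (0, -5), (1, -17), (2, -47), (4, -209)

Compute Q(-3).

Write Q(n) = an³ + bn² + cn + d; the 5 given values yield a linear system in the 4 coefficients.
Solving, Q(n) = -2n³ - 3n² - 7n - 5.
Then Q(-3) = 43.

43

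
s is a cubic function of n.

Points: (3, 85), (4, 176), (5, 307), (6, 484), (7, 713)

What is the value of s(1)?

Write s(n) = an³ + bn² + cn + d; the 5 given values yield a linear system in the 4 coefficients.
Solving, s(n) = n³ + 8n² - 2n - 8.
Then s(1) = -1.

-1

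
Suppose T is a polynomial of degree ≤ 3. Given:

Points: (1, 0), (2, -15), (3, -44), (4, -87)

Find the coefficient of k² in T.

First differences: -15, -29, -43. Second differences: -14, -14.
Level-2 differences are constant, so T has degree 2.
Fitting a degree-2 polynomial gives T(k) = -7k² + 6k + 1.
The coefficient of k² is -7.

-7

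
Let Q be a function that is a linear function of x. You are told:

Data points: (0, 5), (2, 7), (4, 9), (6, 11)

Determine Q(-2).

Write Q(x) = ax + b; the 4 given values yield a linear system in the 2 coefficients.
Solving, Q(x) = x + 5.
Then Q(-2) = 3.

3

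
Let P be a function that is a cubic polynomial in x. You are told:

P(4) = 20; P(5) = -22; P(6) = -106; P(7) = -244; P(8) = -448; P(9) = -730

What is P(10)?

Write P(x) = ax³ + bx² + cx + d; the 6 given values yield a linear system in the 4 coefficients.
Solving, P(x) = -2x³ + 9x² - x + 8.
Then P(10) = -1102.

-1102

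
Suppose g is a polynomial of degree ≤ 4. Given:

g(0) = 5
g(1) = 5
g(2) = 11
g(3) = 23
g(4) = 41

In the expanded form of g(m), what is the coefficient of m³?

0

First differences: 0, 6, 12, 18. Second differences: 6, 6, 6.
Level-2 differences are constant, so g has degree 2.
Fitting a degree-2 polynomial gives g(m) = 3m² - 3m + 5.
The coefficient of m³ is 0.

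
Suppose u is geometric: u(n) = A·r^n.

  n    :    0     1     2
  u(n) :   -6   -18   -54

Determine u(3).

Consecutive ratio: -18/(-6) = 3, and -54/(-18) = 3, so r = 3.
Then A·3^0 = -6 gives A = -6, and u(n) = -6·3^n.
u(3) = -6·3^3 = -162.

-162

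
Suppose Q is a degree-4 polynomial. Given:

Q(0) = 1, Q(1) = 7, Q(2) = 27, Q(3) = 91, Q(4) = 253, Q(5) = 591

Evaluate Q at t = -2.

First differences: 6, 20, 64, 162, 338. Second differences: 14, 44, 98, 176. Third differences: 30, 54, 78. Fourth differences: 24, 24.
Level-4 differences are constant, so Q has degree 4.
Fitting a degree-4 polynomial gives Q(t) = t^4 - t³ + 3t² + 3t + 1.
Then Q(-2) = 31.

31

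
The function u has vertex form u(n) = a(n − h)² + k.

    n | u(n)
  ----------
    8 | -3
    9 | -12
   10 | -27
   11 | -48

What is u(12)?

First differences -9, -15, -21; second difference -6 = 2a, so a = -3.
Expanding, the n-coefficient is −2ah = 6h; matching it to the data gives h = 7, and then k = 0.
So u(n) = -3(n − 7)² + 0.
u(12) = -3·5² + 0 = -75.

-75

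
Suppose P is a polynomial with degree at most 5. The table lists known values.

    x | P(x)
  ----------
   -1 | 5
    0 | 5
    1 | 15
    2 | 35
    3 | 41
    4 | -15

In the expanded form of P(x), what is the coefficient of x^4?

First differences: 0, 10, 20, 6, -56. Second differences: 10, 10, -14, -62. Third differences: 0, -24, -48. Fourth differences: -24, -24.
Level-4 differences are constant, so P has degree 4.
Fitting a degree-4 polynomial gives P(x) = -x^4 + 2x³ + 6x² + 3x + 5.
The coefficient of x^4 is -1.

-1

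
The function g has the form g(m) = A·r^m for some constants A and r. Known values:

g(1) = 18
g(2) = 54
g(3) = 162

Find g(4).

Consecutive ratio: 54/18 = 3, and 162/54 = 3, so r = 3.
Then A·3^1 = 18 gives A = 6, and g(m) = 6·3^m.
g(4) = 6·3^4 = 486.

486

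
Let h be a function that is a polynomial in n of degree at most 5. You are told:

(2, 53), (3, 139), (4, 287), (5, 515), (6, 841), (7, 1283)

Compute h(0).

-5

First differences: 86, 148, 228, 326, 442. Second differences: 62, 80, 98, 116. Third differences: 18, 18, 18.
Level-3 differences are constant, so h has degree 3.
Fitting a degree-3 polynomial gives h(n) = 3n³ + 4n² + 9n - 5.
Then h(0) = -5.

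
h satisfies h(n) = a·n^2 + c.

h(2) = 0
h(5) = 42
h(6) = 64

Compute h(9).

From h(2) = 0 and h(5) = 42: 4a + c = 0 and 25a + c = 42.
Subtracting: 21a = 42, so a = 2; then c = 0 − 2·4 = -8.
So h(n) = 2n² − 8, and h(9) = 154.

154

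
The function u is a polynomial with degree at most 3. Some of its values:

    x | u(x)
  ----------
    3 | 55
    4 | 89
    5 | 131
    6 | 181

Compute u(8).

Write u(x) = ax³ + bx² + cx + d; the 4 given values yield a linear system in the 4 coefficients.
Solving, the leading coefficient vanishes, and u(x) = 4x² + 6x + 1.
Then u(8) = 305.

305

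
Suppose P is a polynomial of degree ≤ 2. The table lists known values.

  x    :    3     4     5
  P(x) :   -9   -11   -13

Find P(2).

-7

First differences: -2, -2.
Level-1 differences are constant, so P has degree 1.
Fitting a degree-1 polynomial gives P(x) = -2x - 3.
Then P(2) = -7.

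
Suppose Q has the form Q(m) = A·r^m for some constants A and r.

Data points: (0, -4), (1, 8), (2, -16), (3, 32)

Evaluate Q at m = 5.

128

Consecutive ratio: 8/(-4) = -2, and -16/8 = -2, so r = -2.
Then A·(-2)^0 = -4 gives A = -4, and Q(m) = -4·(-2)^m.
Q(5) = -4·(-2)^5 = 128.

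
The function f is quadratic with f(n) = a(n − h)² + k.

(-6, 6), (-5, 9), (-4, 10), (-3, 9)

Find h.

First differences 3, 1, -1; second difference -2 = 2a, so a = -1.
Expanding, the n-coefficient is −2ah = 2h; matching it to the data gives h = -4, and then k = 10.
So f(n) = -1(n + 4)² + 10.
Hence h = -4.

-4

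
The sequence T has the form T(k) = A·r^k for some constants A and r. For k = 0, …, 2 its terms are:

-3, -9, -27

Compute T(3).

Consecutive ratio: -9/(-3) = 3, and -27/(-9) = 3, so r = 3.
Then A·3^0 = -3 gives A = -3, and T(k) = -3·3^k.
T(3) = -3·3^3 = -81.

-81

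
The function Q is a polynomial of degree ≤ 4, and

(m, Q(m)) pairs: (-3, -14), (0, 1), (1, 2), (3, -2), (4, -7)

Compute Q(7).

-34

Write Q(m) = am^4 + bm³ + cm² + dm + e; the 5 given values yield a linear system in the 5 coefficients.
Solving, the top 2 coefficients vanish, and Q(m) = -m² + 2m + 1.
Then Q(7) = -34.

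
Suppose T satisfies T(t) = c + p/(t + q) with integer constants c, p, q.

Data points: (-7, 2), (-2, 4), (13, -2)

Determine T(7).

-5

(T(t) − c)(t + q) = p for each data point; the three points give a linear system in c and q, then p follows.
Solving: c = 0, q = -3, p = -20, so T(t) = -20/(t − 3).
Then T(7) = 0 − 20/4 = -5.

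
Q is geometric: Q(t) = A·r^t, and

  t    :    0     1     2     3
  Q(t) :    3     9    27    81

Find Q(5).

729

Consecutive ratio: 9/3 = 3, and 27/9 = 3, so r = 3.
Then A·3^0 = 3 gives A = 3, and Q(t) = 3·3^t.
Q(5) = 3·3^5 = 729.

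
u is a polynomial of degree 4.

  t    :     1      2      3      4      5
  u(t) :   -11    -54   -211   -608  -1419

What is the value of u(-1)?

Write u(t) = at^4 + bt³ + ct² + dt + e; the 5 given values yield a linear system in the 5 coefficients.
Solving, u(t) = -2t^4 - t³ - t² - 3t - 4.
Then u(-1) = -3.

-3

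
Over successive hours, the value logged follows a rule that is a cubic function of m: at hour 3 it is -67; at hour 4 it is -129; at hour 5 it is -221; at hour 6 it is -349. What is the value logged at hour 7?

Write the value at m as f(m).
Write f(m) = am³ + bm² + cm + d; the 4 given values yield a linear system in the 4 coefficients.
Solving, f(m) = -m³ - 3m² - 4m - 1.
Then f(7) = -519.

-519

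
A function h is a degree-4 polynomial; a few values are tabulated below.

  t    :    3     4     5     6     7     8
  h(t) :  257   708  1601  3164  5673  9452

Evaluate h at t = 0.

First differences: 451, 893, 1563, 2509, 3779. Second differences: 442, 670, 946, 1270. Third differences: 228, 276, 324. Fourth differences: 48, 48.
Level-4 differences are constant, so h has degree 4.
Fitting a degree-4 polynomial gives h(t) = 2t^4 + 2t³ + 3t² + 6t - 4.
Then h(0) = -4.

-4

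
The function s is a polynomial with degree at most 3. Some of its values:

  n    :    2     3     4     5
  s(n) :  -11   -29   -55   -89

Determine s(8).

Write s(n) = an³ + bn² + cn + d; the 4 given values yield a linear system in the 4 coefficients.
Solving, the leading coefficient vanishes, and s(n) = -4n² + 2n + 1.
Then s(8) = -239.

-239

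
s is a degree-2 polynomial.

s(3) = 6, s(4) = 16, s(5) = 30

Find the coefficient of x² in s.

Write s(x) = ax² + bx + c; the 3 given values yield a linear system in the 3 coefficients.
Solving, s(x) = 2x² - 4x.
The coefficient of x² is 2.

2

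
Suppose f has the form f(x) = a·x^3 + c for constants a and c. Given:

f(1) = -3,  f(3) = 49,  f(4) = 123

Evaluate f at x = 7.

681

From f(1) = -3 and f(3) = 49: 1a + c = -3 and 27a + c = 49.
Subtracting: 26a = 52, so a = 2; then c = -3 − 2·1 = -5.
So f(x) = 2x³ − 5, and f(7) = 681.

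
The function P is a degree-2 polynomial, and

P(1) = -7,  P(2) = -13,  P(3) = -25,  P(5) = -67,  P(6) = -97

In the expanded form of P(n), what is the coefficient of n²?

Write P(n) = an² + bn + c; the 5 given values yield a linear system in the 3 coefficients.
Solving, P(n) = -3n² + 3n - 7.
The coefficient of n² is -3.

-3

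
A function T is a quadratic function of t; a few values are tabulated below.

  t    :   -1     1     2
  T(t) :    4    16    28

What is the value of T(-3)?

Write T(t) = at² + bt + c; the 3 given values yield a linear system in the 3 coefficients.
Solving, T(t) = 2t² + 6t + 8.
Then T(-3) = 8.

8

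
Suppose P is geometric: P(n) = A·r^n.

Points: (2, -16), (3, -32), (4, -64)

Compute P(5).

Consecutive ratio: -32/(-16) = 2, and -64/(-32) = 2, so r = 2.
Then A·2^2 = -16 gives A = -4, and P(n) = -4·2^n.
P(5) = -4·2^5 = -128.

-128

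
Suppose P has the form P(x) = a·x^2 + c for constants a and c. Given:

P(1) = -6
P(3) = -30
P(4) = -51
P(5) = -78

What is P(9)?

From P(1) = -6 and P(3) = -30: 1a + c = -6 and 9a + c = -30.
Subtracting: 8a = -24, so a = -3; then c = -6 − (-3)·1 = -3.
So P(x) = -3x² − 3, and P(9) = -246.

-246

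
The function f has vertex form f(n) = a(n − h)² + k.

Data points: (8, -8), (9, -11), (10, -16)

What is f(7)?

First differences -3, -5; second difference -2 = 2a, so a = -1.
Expanding, the n-coefficient is −2ah = 2h; matching it to the data gives h = 7, and then k = -7.
So f(n) = -1(n − 7)² − 7.
f(7) = -1·0² − 7 = -7.

-7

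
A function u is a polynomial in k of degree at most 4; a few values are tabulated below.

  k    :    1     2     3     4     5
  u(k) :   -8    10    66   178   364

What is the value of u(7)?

1030

Write u(k) = ak^4 + bk³ + ck² + dk + e; the 5 given values yield a linear system in the 5 coefficients.
Solving, the leading coefficient vanishes, and u(k) = 3k³ + k² - 6k - 6.
Then u(7) = 1030.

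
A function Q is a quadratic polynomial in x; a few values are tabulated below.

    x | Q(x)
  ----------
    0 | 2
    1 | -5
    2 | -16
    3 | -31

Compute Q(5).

-73

First differences: -7, -11, -15. Second differences: -4, -4.
Level-2 differences are constant, so Q has degree 2.
Fitting a degree-2 polynomial gives Q(x) = -2x² - 5x + 2.
Then Q(5) = -73.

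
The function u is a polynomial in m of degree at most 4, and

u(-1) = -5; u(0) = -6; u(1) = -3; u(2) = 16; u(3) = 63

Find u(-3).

First differences: -1, 3, 19, 47. Second differences: 4, 16, 28. Third differences: 12, 12.
Level-3 differences are constant, so u has degree 3.
Fitting a degree-3 polynomial gives u(m) = 2m³ + 2m² - m - 6.
Then u(-3) = -39.

-39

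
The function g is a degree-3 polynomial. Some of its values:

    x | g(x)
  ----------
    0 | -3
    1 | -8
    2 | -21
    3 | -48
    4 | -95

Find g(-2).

7

Write g(x) = ax³ + bx² + cx + d; the 5 given values yield a linear system in the 4 coefficients.
Solving, g(x) = -x³ - x² - 3x - 3.
Then g(-2) = 7.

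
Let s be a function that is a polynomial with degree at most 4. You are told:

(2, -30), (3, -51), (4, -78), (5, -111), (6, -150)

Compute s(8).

-246

First differences: -21, -27, -33, -39. Second differences: -6, -6, -6.
Level-2 differences are constant, so s has degree 2.
Fitting a degree-2 polynomial gives s(x) = -3x² - 6x - 6.
Then s(8) = -246.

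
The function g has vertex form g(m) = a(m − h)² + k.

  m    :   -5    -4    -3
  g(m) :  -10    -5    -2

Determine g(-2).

First differences 5, 3; second difference -2 = 2a, so a = -1.
Expanding, the m-coefficient is −2ah = 2h; matching it to the data gives h = -2, and then k = -1.
So g(m) = -1(m + 2)² − 1.
g(-2) = -1·0² − 1 = -1.

-1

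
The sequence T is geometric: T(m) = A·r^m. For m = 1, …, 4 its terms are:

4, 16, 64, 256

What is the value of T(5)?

Consecutive ratio: 16/4 = 4, and 64/16 = 4, so r = 4.
Then A·4^1 = 4 gives A = 1, and T(m) = 1·4^m.
T(5) = 1·4^5 = 1024.

1024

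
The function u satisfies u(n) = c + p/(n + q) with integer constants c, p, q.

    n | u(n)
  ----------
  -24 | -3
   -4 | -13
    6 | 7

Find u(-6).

-9

(u(n) − c)(n + q) = p for each data point; the three points give a linear system in c and q, then p follows.
Solving: c = -1, q = 0, p = 48, so u(n) = -1 + 48/(n + 0).
Then u(-6) = -1 + 48/(-6) = -9.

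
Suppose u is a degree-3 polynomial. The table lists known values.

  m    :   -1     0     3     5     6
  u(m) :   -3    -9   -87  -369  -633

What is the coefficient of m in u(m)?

-2

Write u(m) = am³ + bm² + cm + d; the 5 given values yield a linear system in the 4 coefficients.
Solving, u(m) = -3m³ + m² - 2m - 9.
The coefficient of m is -2.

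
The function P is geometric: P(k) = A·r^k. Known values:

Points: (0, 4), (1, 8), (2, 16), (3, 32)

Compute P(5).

128

Consecutive ratio: 8/4 = 2, and 16/8 = 2, so r = 2.
Then A·2^0 = 4 gives A = 4, and P(k) = 4·2^k.
P(5) = 4·2^5 = 128.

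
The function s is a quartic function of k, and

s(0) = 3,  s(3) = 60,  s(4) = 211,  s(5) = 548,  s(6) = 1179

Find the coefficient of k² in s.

Write s(k) = ak^4 + bk³ + ck² + dk + e; the 5 given values yield a linear system in the 5 coefficients.
Solving, s(k) = k^4 - 4k² + 4k + 3.
The coefficient of k² is -4.

-4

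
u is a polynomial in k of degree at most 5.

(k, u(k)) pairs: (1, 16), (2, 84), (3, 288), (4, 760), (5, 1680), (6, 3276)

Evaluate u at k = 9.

15120

First differences: 68, 204, 472, 920, 1596. Second differences: 136, 268, 448, 676. Third differences: 132, 180, 228. Fourth differences: 48, 48.
Level-4 differences are constant, so u has degree 4.
Fitting a degree-4 polynomial gives u(k) = 2k^4 + 2k³ + 6k² + 6k.
Then u(9) = 15120.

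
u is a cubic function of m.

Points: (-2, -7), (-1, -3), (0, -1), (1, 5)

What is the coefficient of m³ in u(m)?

1

Write u(m) = am³ + bm² + cm + d; the 4 given values yield a linear system in the 4 coefficients.
Solving, u(m) = m³ + 2m² + 3m - 1.
The coefficient of m³ is 1.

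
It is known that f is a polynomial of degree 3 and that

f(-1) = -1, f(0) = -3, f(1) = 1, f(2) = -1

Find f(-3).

69

Write f(n) = an³ + bn² + cn + d; the 4 given values yield a linear system in the 4 coefficients.
Solving, f(n) = -2n³ + 3n² + 3n - 3.
Then f(-3) = 69.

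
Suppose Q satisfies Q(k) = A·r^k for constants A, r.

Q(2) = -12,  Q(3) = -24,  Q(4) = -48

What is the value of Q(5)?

-96

Consecutive ratio: -24/(-12) = 2, and -48/(-24) = 2, so r = 2.
Then A·2^2 = -12 gives A = -3, and Q(k) = -3·2^k.
Q(5) = -3·2^5 = -96.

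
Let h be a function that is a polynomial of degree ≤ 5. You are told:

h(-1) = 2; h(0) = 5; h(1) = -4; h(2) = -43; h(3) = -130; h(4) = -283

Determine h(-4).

101

Write h(t) = at^5 + bt^4 + ct³ + dt² + et + p; the 6 given values yield a linear system in the 6 coefficients.
Solving, the top 2 coefficients vanish, and h(t) = -3t³ - 6t² + 5.
Then h(-4) = 101.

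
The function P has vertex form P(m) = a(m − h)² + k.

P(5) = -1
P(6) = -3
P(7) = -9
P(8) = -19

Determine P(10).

First differences -2, -6, -10; second difference -4 = 2a, so a = -2.
Expanding, the m-coefficient is −2ah = 4h; matching it to the data gives h = 5, and then k = -1.
So P(m) = -2(m − 5)² − 1.
P(10) = -2·5² − 1 = -51.

-51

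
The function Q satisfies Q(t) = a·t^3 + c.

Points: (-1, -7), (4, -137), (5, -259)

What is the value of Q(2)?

From Q(-1) = -7 and Q(4) = -137: -1a + c = -7 and 64a + c = -137.
Subtracting: 65a = -130, so a = -2; then c = -7 − (-2)·(-1) = -9.
So Q(t) = -2t³ − 9, and Q(2) = -25.

-25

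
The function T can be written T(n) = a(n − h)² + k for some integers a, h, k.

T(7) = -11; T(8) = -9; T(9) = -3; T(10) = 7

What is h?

7

First differences 2, 6, 10; second difference 4 = 2a, so a = 2.
Expanding, the n-coefficient is −2ah = -4h; matching it to the data gives h = 7, and then k = -11.
So T(n) = 2(n − 7)² − 11.
Hence h = 7.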